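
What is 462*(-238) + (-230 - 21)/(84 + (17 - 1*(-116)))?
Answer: -23860703/217 ≈ -1.0996e+5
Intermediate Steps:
462*(-238) + (-230 - 21)/(84 + (17 - 1*(-116))) = -109956 - 251/(84 + (17 + 116)) = -109956 - 251/(84 + 133) = -109956 - 251/217 = -23860703/217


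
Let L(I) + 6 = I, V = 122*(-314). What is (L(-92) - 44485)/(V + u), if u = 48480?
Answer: -44583/10172 ≈ -4.3829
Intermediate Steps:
V = -38308
L(I) = -6 + I
(L(-92) - 44485)/(V + u) = ((-6 - 92) - 44485)/(-38308 + 48480) = (-98 - 44485)/10172 = -44583*1/10172 = -44583/10172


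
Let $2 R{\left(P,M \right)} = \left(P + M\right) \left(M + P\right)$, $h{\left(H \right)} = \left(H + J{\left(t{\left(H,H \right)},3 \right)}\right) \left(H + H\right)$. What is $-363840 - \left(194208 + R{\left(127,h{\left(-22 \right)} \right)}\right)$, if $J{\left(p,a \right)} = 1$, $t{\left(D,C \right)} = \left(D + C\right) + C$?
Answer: $- \frac{2220697}{2} \approx -1.1103 \cdot 10^{6}$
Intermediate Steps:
$t{\left(D,C \right)} = D + 2 C$ ($t{\left(D,C \right)} = \left(C + D\right) + C = D + 2 C$)
$h{\left(H \right)} = 2 H \left(1 + H\right)$ ($h{\left(H \right)} = \left(H + 1\right) \left(H + H\right) = \left(1 + H\right) 2 H = 2 H \left(1 + H\right)$)
$R{\left(P,M \right)} = \frac{\left(M + P\right)^{2}}{2}$ ($R{\left(P,M \right)} = \frac{\left(P + M\right) \left(M + P\right)}{2} = \frac{\left(M + P\right) \left(M + P\right)}{2} = \frac{\left(M + P\right)^{2}}{2}$)
$-363840 - \left(194208 + R{\left(127,h{\left(-22 \right)} \right)}\right) = -363840 - \left(194208 + \frac{\left(2 \left(-22\right) \left(1 - 22\right) + 127\right)^{2}}{2}\right) = -363840 - \left(194208 + \frac{\left(2 \left(-22\right) \left(-21\right) + 127\right)^{2}}{2}\right) = -363840 - \left(194208 + \frac{\left(924 + 127\right)^{2}}{2}\right) = -363840 - \left(194208 + \frac{1051^{2}}{2}\right) = -363840 - \left(194208 + \frac{1}{2} \cdot 1104601\right) = -363840 - \frac{1493017}{2} = - \frac{2220697}{2}$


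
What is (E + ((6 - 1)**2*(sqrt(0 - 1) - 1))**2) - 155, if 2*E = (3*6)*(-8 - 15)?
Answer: -362 - 1250*I ≈ -362.0 - 1250.0*I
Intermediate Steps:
E = -207 (E = ((3*6)*(-8 - 15))/2 = (18*(-23))/2 = (1/2)*(-414) = -207)
(E + ((6 - 1)**2*(sqrt(0 - 1) - 1))**2) - 155 = (-207 + ((6 - 1)**2*(sqrt(0 - 1) - 1))**2) - 155 = (-207 + (5**2*(sqrt(-1) - 1))**2) - 155 = (-207 + (25*(I - 1))**2) - 155 = (-207 + (25*(-1 + I))**2) - 155 = (-207 + (-25 + 25*I)**2) - 155 = -362 + (-25 + 25*I)**2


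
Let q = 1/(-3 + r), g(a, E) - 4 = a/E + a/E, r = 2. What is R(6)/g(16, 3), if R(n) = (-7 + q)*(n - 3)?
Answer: -18/11 ≈ -1.6364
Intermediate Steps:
g(a, E) = 4 + 2*a/E (g(a, E) = 4 + (a/E + a/E) = 4 + 2*a/E)
q = -1 (q = 1/(-3 + 2) = 1/(-1) = -1)
R(n) = 24 - 8*n (R(n) = (-7 - 1)*(n - 3) = -8*(-3 + n) = 24 - 8*n)
R(6)/g(16, 3) = (24 - 8*6)/(4 + 2*16/3) = (24 - 48)/(4 + 2*16*(⅓)) = -24/(4 + 32/3) = -24/44/3 = -24*3/44 = -18/11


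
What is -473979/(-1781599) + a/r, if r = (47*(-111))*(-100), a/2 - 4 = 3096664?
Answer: 2820329017141/232365049575 ≈ 12.137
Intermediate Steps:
a = 6193336 (a = 8 + 2*3096664 = 8 + 6193328 = 6193336)
r = 521700 (r = -5217*(-100) = 521700)
-473979/(-1781599) + a/r = -473979/(-1781599) + 6193336/521700 = -473979*(-1/1781599) + 6193336*(1/521700) = 473979/1781599 + 1548334/130425 = 2820329017141/232365049575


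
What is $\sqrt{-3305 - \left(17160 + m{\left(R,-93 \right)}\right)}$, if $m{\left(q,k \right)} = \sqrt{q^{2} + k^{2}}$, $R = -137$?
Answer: $\sqrt{-20465 - \sqrt{27418}} \approx 143.63 i$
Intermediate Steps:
$m{\left(q,k \right)} = \sqrt{k^{2} + q^{2}}$
$\sqrt{-3305 - \left(17160 + m{\left(R,-93 \right)}\right)} = \sqrt{-3305 - \left(17160 + \sqrt{\left(-93\right)^{2} + \left(-137\right)^{2}}\right)} = \sqrt{-3305 - \left(17160 + \sqrt{8649 + 18769}\right)} = \sqrt{-3305 - \left(17160 + \sqrt{27418}\right)} = \sqrt{-20465 - \sqrt{27418}}$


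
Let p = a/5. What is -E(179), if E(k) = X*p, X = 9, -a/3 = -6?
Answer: -162/5 ≈ -32.400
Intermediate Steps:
a = 18 (a = -3*(-6) = 18)
p = 18/5 ≈ 3.6000
E(k) = 162/5 (E(k) = 9*(18/5) = 162/5)
-E(179) = -1*162/5 = -162/5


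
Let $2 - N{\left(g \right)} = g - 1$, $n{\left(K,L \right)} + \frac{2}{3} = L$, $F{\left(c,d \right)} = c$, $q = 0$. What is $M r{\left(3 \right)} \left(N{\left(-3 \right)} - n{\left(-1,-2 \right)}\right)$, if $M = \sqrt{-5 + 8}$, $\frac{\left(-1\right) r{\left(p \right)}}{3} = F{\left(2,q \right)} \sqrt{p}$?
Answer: $-156$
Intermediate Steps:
$n{\left(K,L \right)} = - \frac{2}{3} + L$
$r{\left(p \right)} = - 6 \sqrt{p}$ ($r{\left(p \right)} = - 3 \cdot 2 \sqrt{p} = - 6 \sqrt{p}$)
$N{\left(g \right)} = 3 - g$ ($N{\left(g \right)} = 2 - \left(g - 1\right) = 2 - \left(-1 + g\right) = 3 - g$)
$M = \sqrt{3} \approx 1.732$
$M r{\left(3 \right)} \left(N{\left(-3 \right)} - n{\left(-1,-2 \right)}\right) = \sqrt{3} \left(- 6 \sqrt{3}\right) \left(\left(3 - -3\right) - \left(- \frac{2}{3} - 2\right)\right) = - 18 \left(\left(3 + 3\right) - - \frac{8}{3}\right) = - 18 \left(6 + \frac{8}{3}\right) = \left(-18\right) \frac{26}{3} = -156$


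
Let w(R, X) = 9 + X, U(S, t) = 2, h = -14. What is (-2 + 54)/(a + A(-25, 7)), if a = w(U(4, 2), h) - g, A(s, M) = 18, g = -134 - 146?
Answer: 52/293 ≈ 0.17747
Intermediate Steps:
g = -280
a = 275 (a = (9 - 14) - 1*(-280) = -5 + 280 = 275)
(-2 + 54)/(a + A(-25, 7)) = (-2 + 54)/(275 + 18) = 52/293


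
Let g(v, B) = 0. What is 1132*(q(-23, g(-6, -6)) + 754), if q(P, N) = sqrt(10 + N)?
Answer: 853528 + 1132*sqrt(10) ≈ 8.5711e+5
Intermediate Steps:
1132*(q(-23, g(-6, -6)) + 754) = 1132*(sqrt(10 + 0) + 754) = 1132*(sqrt(10) + 754) = 1132*(754 + sqrt(10)) = 853528 + 1132*sqrt(10)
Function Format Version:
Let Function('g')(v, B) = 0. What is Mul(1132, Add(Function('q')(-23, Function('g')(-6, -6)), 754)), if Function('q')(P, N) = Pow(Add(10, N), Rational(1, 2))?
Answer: Add(853528, Mul(1132, Pow(10, Rational(1, 2)))) ≈ 8.5711e+5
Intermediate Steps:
Mul(1132, Add(Function('q')(-23, Function('g')(-6, -6)), 754)) = Mul(1132, Add(Pow(Add(10, 0), Rational(1, 2)), 754)) = Mul(1132, Add(Pow(10, Rational(1, 2)), 754)) = Mul(1132, Add(754, Pow(10, Rational(1, 2)))) = Add(853528, Mul(1132, Pow(10, Rational(1, 2))))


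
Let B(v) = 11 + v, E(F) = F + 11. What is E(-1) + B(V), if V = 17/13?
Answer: 290/13 ≈ 22.308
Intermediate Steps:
V = 17/13 (V = 17*(1/13) = 17/13 ≈ 1.3077)
E(F) = 11 + F
E(-1) + B(V) = (11 - 1) + (11 + 17/13) = 10 + 160/13 = 290/13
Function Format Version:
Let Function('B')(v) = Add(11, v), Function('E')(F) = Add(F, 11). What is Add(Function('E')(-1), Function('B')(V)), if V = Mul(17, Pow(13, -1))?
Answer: Rational(290, 13) ≈ 22.308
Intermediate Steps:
V = Rational(17, 13) (V = Mul(17, Rational(1, 13)) = Rational(17, 13) ≈ 1.3077)
Function('E')(F) = Add(11, F)
Add(Function('E')(-1), Function('B')(V)) = Add(Add(11, -1), Add(11, Rational(17, 13))) = Add(10, Rational(160, 13)) = Rational(290, 13)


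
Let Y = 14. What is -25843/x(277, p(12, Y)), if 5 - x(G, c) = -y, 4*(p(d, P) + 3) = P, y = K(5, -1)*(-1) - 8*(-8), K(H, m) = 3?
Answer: -25843/66 ≈ -391.56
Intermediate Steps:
y = 61 (y = 3*(-1) - 8*(-8) = -3 + 64 = 61)
p(d, P) = -3 + P/4
x(G, c) = 66 (x(G, c) = 5 - (-1)*61 = 5 - 1*(-61) = 5 + 61 = 66)
-25843/x(277, p(12, Y)) = -25843/66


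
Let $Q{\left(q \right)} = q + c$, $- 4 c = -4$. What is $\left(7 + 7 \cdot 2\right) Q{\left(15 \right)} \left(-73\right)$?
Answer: $-24528$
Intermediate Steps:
$c = 1$ ($c = \left(- \frac{1}{4}\right) \left(-4\right) = 1$)
$Q{\left(q \right)} = 1 + q$ ($Q{\left(q \right)} = q + 1 = 1 + q$)
$\left(7 + 7 \cdot 2\right) Q{\left(15 \right)} \left(-73\right) = \left(7 + 7 \cdot 2\right) \left(1 + 15\right) \left(-73\right) = \left(7 + 14\right) 16 \left(-73\right) = 21 \cdot 16 \left(-73\right) = 336 \left(-73\right) = -24528$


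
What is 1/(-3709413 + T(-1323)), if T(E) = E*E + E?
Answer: -1/1960407 ≈ -5.1010e-7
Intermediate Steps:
T(E) = E + E**2 (T(E) = E**2 + E = E + E**2)
1/(-3709413 + T(-1323)) = 1/(-3709413 - 1323*(1 - 1323)) = 1/(-3709413 - 1323*(-1322)) = 1/(-3709413 + 1749006) = 1/(-1960407) = -1/1960407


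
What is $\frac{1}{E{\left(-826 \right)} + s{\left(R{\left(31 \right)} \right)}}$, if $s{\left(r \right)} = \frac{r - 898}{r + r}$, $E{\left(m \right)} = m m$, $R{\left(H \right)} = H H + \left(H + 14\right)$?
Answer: $\frac{503}{343184855} \approx 1.4657 \cdot 10^{-6}$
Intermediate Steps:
$R{\left(H \right)} = 14 + H + H^{2}$ ($R{\left(H \right)} = H^{2} + \left(14 + H\right) = 14 + H + H^{2}$)
$E{\left(m \right)} = m^{2}$
$s{\left(r \right)} = \frac{-898 + r}{2 r}$
$\frac{1}{E{\left(-826 \right)} + s{\left(R{\left(31 \right)} \right)}} = \frac{1}{\left(-826\right)^{2} + \frac{-898 + \left(14 + 31 + 31^{2}\right)}{2 \left(14 + 31 + 31^{2}\right)}} = \frac{1}{682276 + \frac{-898 + \left(14 + 31 + 961\right)}{2 \left(14 + 31 + 961\right)}} = \frac{1}{682276 + \frac{-898 + 1006}{2 \cdot 1006}} = \frac{1}{682276 + \frac{1}{2} \cdot \frac{1}{1006} \cdot 108} = \frac{1}{682276 + \frac{27}{503}} = \frac{1}{\frac{343184855}{503}} = \frac{503}{343184855}$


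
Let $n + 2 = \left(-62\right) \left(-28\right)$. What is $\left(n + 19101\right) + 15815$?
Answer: $36650$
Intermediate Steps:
$n = 1734$ ($n = -2 - -1736 = -2 + 1736 = 1734$)
$\left(n + 19101\right) + 15815 = \left(1734 + 19101\right) + 15815 = 20835 + 15815 = 36650$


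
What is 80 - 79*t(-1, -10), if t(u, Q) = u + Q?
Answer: 949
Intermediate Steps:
t(u, Q) = Q + u
80 - 79*t(-1, -10) = 80 - 79*(-10 - 1) = 80 - 79*(-11) = 80 + 869 = 949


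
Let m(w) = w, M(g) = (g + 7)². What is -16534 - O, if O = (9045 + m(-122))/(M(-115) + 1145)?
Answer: -211792929/12809 ≈ -16535.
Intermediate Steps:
M(g) = (7 + g)²
O = 8923/12809 (O = (9045 - 122)/((7 - 115)² + 1145) = 8923/((-108)² + 1145) = 8923/(11664 + 1145) = 8923/12809 ≈ 0.69662)
-16534 - O = -16534 - 1*8923/12809 = -16534 - 8923/12809 = -211792929/12809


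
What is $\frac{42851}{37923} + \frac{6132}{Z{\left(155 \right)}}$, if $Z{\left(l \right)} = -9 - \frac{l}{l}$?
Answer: $- \frac{116057663}{189615} \approx -612.07$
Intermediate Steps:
$Z{\left(l \right)} = -10$ ($Z{\left(l \right)} = -9 - 1 = -10$)
$\frac{42851}{37923} + \frac{6132}{Z{\left(155 \right)}} = \frac{42851}{37923} + \frac{6132}{-10} = 42851 \cdot \frac{1}{37923} + 6132 \left(- \frac{1}{10}\right) = \frac{42851}{37923} - \frac{3066}{5} = - \frac{116057663}{189615}$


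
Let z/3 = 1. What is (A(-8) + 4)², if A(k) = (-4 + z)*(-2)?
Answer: 36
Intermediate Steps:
z = 3 (z = 3*1 = 3)
A(k) = 2 (A(k) = (-4 + 3)*(-2) = -1*(-2) = 2)
(A(-8) + 4)² = (2 + 4)² = 6² = 36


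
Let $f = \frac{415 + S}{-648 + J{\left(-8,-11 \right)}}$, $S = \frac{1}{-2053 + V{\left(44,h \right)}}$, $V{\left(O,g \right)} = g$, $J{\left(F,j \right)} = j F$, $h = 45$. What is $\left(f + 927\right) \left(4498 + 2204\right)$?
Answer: $\frac{3490266356991}{562240} \approx 6.2078 \cdot 10^{6}$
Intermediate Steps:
$J{\left(F,j \right)} = F j$
$S = - \frac{1}{2008}$ ($S = \frac{1}{-2053 + 45} = \frac{1}{-2008} = - \frac{1}{2008} \approx -0.00049801$)
$f = - \frac{833319}{1124480}$ ($f = \frac{415 - \frac{1}{2008}}{-648 - -88} = \frac{833319}{2008 \left(-648 + 88\right)} = \frac{833319}{2008 \left(-560\right)} = \frac{833319}{2008} \left(- \frac{1}{560}\right) = - \frac{833319}{1124480} \approx -0.74107$)
$\left(f + 927\right) \left(4498 + 2204\right) = \left(- \frac{833319}{1124480} + 927\right) \left(4498 + 2204\right) = \frac{1041559641}{1124480} \cdot 6702 = \frac{3490266356991}{562240}$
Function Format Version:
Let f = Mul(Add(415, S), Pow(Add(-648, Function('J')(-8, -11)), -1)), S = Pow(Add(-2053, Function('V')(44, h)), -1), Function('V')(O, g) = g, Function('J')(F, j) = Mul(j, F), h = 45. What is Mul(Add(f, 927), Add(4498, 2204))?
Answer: Rational(3490266356991, 562240) ≈ 6.2078e+6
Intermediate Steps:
Function('J')(F, j) = Mul(F, j)
S = Rational(-1, 2008) (S = Pow(Add(-2053, 45), -1) = Pow(-2008, -1) = Rational(-1, 2008) ≈ -0.00049801)
f = Rational(-833319, 1124480) (f = Mul(Add(415, Rational(-1, 2008)), Pow(Add(-648, Mul(-8, -11)), -1)) = Mul(Rational(833319, 2008), Pow(Add(-648, 88), -1)) = Mul(Rational(833319, 2008), Pow(-560, -1)) = Mul(Rational(833319, 2008), Rational(-1, 560)) = Rational(-833319, 1124480) ≈ -0.74107)
Mul(Add(f, 927), Add(4498, 2204)) = Mul(Add(Rational(-833319, 1124480), 927), Add(4498, 2204)) = Mul(Rational(1041559641, 1124480), 6702) = Rational(3490266356991, 562240)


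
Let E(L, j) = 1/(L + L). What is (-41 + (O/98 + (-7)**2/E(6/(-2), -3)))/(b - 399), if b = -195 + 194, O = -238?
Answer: 1181/1400 ≈ 0.84357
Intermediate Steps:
E(L, j) = 1/(2*L)
b = -1
(-41 + (O/98 + (-7)**2/E(6/(-2), -3)))/(b - 399) = (-41 + (-238/98 + (-7)**2/((1/(2*((6/(-2))))))))/(-1 - 399) = (-41 + (-238*1/98 + 49/((1/(2*((6*(-1/2))))))))/(-400) = (-41 + (-17/7 + 49/(((1/2)/(-3)))))*(-1/400) = (-41 + (-17/7 + 49/(((1/2)*(-1/3)))))*(-1/400) = (-41 + (-17/7 + 49/(-1/6)))*(-1/400) = (-41 + (-17/7 + 49*(-6)))*(-1/400) = (-41 + (-17/7 - 294))*(-1/400) = (-41 - 2075/7)*(-1/400) = -2362/7*(-1/400) = 1181/1400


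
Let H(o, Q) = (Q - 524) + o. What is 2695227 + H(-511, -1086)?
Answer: 2693106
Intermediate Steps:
H(o, Q) = -524 + Q + o (H(o, Q) = (-524 + Q) + o = -524 + Q + o)
2695227 + H(-511, -1086) = 2695227 + (-524 - 1086 - 511) = 2695227 - 2121 = 2693106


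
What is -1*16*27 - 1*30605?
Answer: -31037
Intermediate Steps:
-1*16*27 - 1*30605 = -16*27 - 30605 = -432 - 30605 = -31037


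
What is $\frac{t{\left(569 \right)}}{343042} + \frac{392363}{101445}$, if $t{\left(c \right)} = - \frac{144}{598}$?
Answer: $\frac{20122246090757}{5202584405655} \approx 3.8677$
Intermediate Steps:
$t{\left(c \right)} = - \frac{72}{299}$ ($t{\left(c \right)} = \left(-144\right) \frac{1}{598} = - \frac{72}{299}$)
$\frac{t{\left(569 \right)}}{343042} + \frac{392363}{101445} = - \frac{72}{299 \cdot 343042} + \frac{392363}{101445} = \left(- \frac{72}{299}\right) \frac{1}{343042} + 392363 \cdot \frac{1}{101445} = - \frac{36}{51284779} + \frac{392363}{101445} = \frac{20122246090757}{5202584405655}$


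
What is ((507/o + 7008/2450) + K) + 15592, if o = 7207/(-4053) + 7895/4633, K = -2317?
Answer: 10972570109709/1704705100 ≈ 6436.6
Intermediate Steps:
o = -1391596/18777549 (o = 7207*(-1/4053) + 7895*(1/4633) = -7207/4053 + 7895/4633 = -1391596/18777549 ≈ -0.074110)
((507/o + 7008/2450) + K) + 15592 = ((507/(-1391596/18777549) + 7008/2450) - 2317) + 15592 = ((507*(-18777549/1391596) + 7008*(1/2450)) - 2317) + 15592 = ((-9520217343/1391596 + 3504/1225) - 2317) + 15592 = (-11657390092791/1704705100 - 2317) + 15592 = -15607191809491/1704705100 + 15592 = 10972570109709/1704705100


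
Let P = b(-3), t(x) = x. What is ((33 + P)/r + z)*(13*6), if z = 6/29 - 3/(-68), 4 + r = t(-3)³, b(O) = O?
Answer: -1708785/30566 ≈ -55.905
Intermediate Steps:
r = -31 (r = -4 + (-3)³ = -4 - 27 = -31)
P = -3
z = 495/1972 (z = 6*(1/29) - 3*(-1/68) = 6/29 + 3/68 = 495/1972 ≈ 0.25101)
((33 + P)/r + z)*(13*6) = ((33 - 3)/(-31) + 495/1972)*(13*6) = (30*(-1/31) + 495/1972)*78 = (-30/31 + 495/1972)*78 = -43815/61132*78 = -1708785/30566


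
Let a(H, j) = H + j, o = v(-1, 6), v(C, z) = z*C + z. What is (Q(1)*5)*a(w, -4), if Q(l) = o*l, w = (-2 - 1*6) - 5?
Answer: 0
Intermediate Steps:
w = -13 (w = (-2 - 6) - 5 = -8 - 5 = -13)
v(C, z) = z + C*z (v(C, z) = C*z + z = z + C*z)
o = 0 (o = 6*(1 - 1) = 6*0 = 0)
Q(l) = 0 (Q(l) = 0*l = 0)
(Q(1)*5)*a(w, -4) = (0*5)*(-13 - 4) = 0*(-17) = 0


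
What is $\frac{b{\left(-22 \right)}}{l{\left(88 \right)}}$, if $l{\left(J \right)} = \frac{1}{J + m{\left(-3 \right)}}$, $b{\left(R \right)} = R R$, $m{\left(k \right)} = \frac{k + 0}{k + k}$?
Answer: $42834$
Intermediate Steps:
$m{\left(k \right)} = \frac{1}{2}$ ($m{\left(k \right)} = \frac{k}{2 k} = k \frac{1}{2 k} = \frac{1}{2}$)
$b{\left(R \right)} = R^{2}$
$l{\left(J \right)} = \frac{1}{\frac{1}{2} + J}$ ($l{\left(J \right)} = \frac{1}{J + \frac{1}{2}} = \frac{1}{\frac{1}{2} + J}$)
$\frac{b{\left(-22 \right)}}{l{\left(88 \right)}} = \frac{\left(-22\right)^{2}}{2 \frac{1}{1 + 2 \cdot 88}} = \frac{484}{2 \frac{1}{1 + 176}} = \frac{484}{2 \cdot \frac{1}{177}} = \frac{484}{\frac{2}{177}} = 484 \cdot \frac{177}{2} = 42834$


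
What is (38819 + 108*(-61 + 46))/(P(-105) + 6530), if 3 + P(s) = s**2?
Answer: 37199/17552 ≈ 2.1194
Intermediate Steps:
P(s) = -3 + s**2
(38819 + 108*(-61 + 46))/(P(-105) + 6530) = (38819 + 108*(-61 + 46))/((-3 + (-105)**2) + 6530) = (38819 + 108*(-15))/((-3 + 11025) + 6530) = (38819 - 1620)/(11022 + 6530) = 37199/17552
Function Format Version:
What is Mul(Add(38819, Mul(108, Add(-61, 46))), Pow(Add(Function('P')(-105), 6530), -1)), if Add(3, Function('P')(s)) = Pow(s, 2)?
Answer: Rational(37199, 17552) ≈ 2.1194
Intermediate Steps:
Function('P')(s) = Add(-3, Pow(s, 2))
Mul(Add(38819, Mul(108, Add(-61, 46))), Pow(Add(Function('P')(-105), 6530), -1)) = Mul(Add(38819, Mul(108, Add(-61, 46))), Pow(Add(Add(-3, Pow(-105, 2)), 6530), -1)) = Mul(Add(38819, Mul(108, -15)), Pow(Add(Add(-3, 11025), 6530), -1)) = Mul(Add(38819, -1620), Pow(Add(11022, 6530), -1)) = Mul(37199, Pow(17552, -1)) = Mul(37199, Rational(1, 17552)) = Rational(37199, 17552)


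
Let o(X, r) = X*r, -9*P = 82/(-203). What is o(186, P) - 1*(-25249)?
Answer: 15381725/609 ≈ 25257.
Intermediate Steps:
P = 82/1827 (P = -82/(9*(-203)) = -82*(-1)/(9*203) = -⅑*(-82/203) = 82/1827 ≈ 0.044882)
o(186, P) - 1*(-25249) = 186*(82/1827) - 1*(-25249) = 5084/609 + 25249 = 15381725/609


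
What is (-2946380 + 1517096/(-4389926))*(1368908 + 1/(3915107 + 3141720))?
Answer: -62474062095318418719353496/15489474162401 ≈ -4.0333e+12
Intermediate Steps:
(-2946380 + 1517096/(-4389926))*(1368908 + 1/(3915107 + 3141720)) = (-2946380 + 1517096*(-1/4389926))*(1368908 + 1/7056827) = (-2946380 - 758548/2194963)*(1368908 + 1/7056827) = -6467195842488/2194963*9660146934917/7056827 = -62474062095318418719353496/15489474162401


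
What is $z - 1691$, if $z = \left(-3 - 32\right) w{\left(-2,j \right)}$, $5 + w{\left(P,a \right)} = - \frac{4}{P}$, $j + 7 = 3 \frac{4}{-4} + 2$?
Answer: $-1586$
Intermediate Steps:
$j = -8$ ($j = -7 + \left(3 \frac{4}{-4} + 2\right) = -7 + \left(3 \cdot 4 \left(- \frac{1}{4}\right) + 2\right) = -7 + \left(3 \left(-1\right) + 2\right) = -7 + \left(-3 + 2\right) = -7 - 1 = -8$)
$w{\left(P,a \right)} = -5 - \frac{4}{P}$
$z = 105$ ($z = \left(-3 - 32\right) \left(-5 - \frac{4}{-2}\right) = - 35 \left(-5 - -2\right) = - 35 \left(-5 + 2\right) = \left(-35\right) \left(-3\right) = 105$)
$z - 1691 = 105 - 1691 = -1586$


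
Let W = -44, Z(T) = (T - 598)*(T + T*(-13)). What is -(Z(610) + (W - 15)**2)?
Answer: 84359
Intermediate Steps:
Z(T) = -12*T*(-598 + T) (Z(T) = (-598 + T)*(T - 13*T) = (-598 + T)*(-12*T) = -12*T*(-598 + T))
-(Z(610) + (W - 15)**2) = -(12*610*(598 - 1*610) + (-44 - 15)**2) = -(12*610*(598 - 610) + (-59)**2) = -(12*610*(-12) + 3481) = -(-87840 + 3481) = -1*(-84359) = 84359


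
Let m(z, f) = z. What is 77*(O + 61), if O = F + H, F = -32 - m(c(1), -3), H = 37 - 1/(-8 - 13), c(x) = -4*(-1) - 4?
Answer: 15257/3 ≈ 5085.7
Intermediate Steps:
c(x) = 0 (c(x) = 4 - 4 = 0)
H = 778/21 (H = 37 - 1/(-21) = 37 - 1*(-1/21) = 37 + 1/21 = 778/21 ≈ 37.048)
F = -32 (F = -32 - 1*0 = -32 + 0 = -32)
O = 106/21 (O = -32 + 778/21 = 106/21 ≈ 5.0476)
77*(O + 61) = 77*(106/21 + 61) = 77*(1387/21) = 15257/3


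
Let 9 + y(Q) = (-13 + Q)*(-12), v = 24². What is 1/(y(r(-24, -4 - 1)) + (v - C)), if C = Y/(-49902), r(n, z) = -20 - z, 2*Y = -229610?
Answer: 49902/44946701 ≈ 0.0011102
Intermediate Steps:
Y = -114805 (Y = (½)*(-229610) = -114805)
v = 576
y(Q) = 147 - 12*Q (y(Q) = -9 + (-13 + Q)*(-12) = -9 + (156 - 12*Q) = 147 - 12*Q)
C = 114805/49902 (C = -114805/(-49902) = -114805*(-1/49902) = 114805/49902 ≈ 2.3006)
1/(y(r(-24, -4 - 1)) + (v - C)) = 1/((147 - 12*(-20 - (-4 - 1))) + (576 - 1*114805/49902)) = 1/((147 - 12*(-20 - 1*(-5))) + (576 - 114805/49902)) = 1/((147 - 12*(-20 + 5)) + 28628747/49902) = 1/((147 - 12*(-15)) + 28628747/49902) = 1/((147 + 180) + 28628747/49902) = 1/(327 + 28628747/49902) = 1/(44946701/49902) = 49902/44946701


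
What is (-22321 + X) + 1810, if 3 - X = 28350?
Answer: -48858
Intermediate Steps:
X = -28347 (X = 3 - 1*28350 = 3 - 28350 = -28347)
(-22321 + X) + 1810 = (-22321 - 28347) + 1810 = -50668 + 1810 = -48858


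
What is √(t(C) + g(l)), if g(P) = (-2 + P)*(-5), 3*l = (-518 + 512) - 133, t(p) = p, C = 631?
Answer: √7854/3 ≈ 29.541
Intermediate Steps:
l = -139/3 (l = ((-518 + 512) - 133)/3 = (-6 - 133)/3 = (⅓)*(-139) = -139/3 ≈ -46.333)
g(P) = 10 - 5*P
√(t(C) + g(l)) = √(631 + (10 - 5*(-139/3))) = √(631 + (10 + 695/3)) = √(631 + 725/3) = √(2618/3) = √7854/3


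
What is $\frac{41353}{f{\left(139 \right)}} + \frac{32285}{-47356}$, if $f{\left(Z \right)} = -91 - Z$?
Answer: $- \frac{982869109}{5445940} \approx -180.48$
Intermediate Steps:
$\frac{41353}{f{\left(139 \right)}} + \frac{32285}{-47356} = \frac{41353}{-91 - 139} + \frac{32285}{-47356} = \frac{41353}{-91 - 139} + 32285 \left(- \frac{1}{47356}\right) = \frac{41353}{-230} - \frac{32285}{47356} = 41353 \left(- \frac{1}{230}\right) - \frac{32285}{47356} = - \frac{41353}{230} - \frac{32285}{47356} = - \frac{982869109}{5445940}$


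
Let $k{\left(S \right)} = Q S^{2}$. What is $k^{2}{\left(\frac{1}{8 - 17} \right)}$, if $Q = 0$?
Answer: $0$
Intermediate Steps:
$k{\left(S \right)} = 0$ ($k{\left(S \right)} = 0 S^{2} = 0$)
$k^{2}{\left(\frac{1}{8 - 17} \right)} = 0^{2} = 0$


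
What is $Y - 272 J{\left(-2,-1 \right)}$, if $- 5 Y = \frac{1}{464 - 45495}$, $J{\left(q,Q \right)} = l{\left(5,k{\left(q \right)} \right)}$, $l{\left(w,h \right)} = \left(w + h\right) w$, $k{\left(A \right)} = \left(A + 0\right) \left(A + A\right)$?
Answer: $- \frac{3980740399}{225155} \approx -17680.0$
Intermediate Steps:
$k{\left(A \right)} = 2 A^{2}$ ($k{\left(A \right)} = A 2 A = 2 A^{2}$)
$l{\left(w,h \right)} = w \left(h + w\right)$ ($l{\left(w,h \right)} = \left(h + w\right) w = w \left(h + w\right)$)
$J{\left(q,Q \right)} = 25 + 10 q^{2}$ ($J{\left(q,Q \right)} = 5 \left(2 q^{2} + 5\right) = 5 \left(5 + 2 q^{2}\right) = 25 + 10 q^{2}$)
$Y = \frac{1}{225155}$ ($Y = - \frac{1}{5 \left(464 - 45495\right)} = - \frac{1}{5 \left(-45031\right)} = \left(- \frac{1}{5}\right) \left(- \frac{1}{45031}\right) = \frac{1}{225155} \approx 4.4414 \cdot 10^{-6}$)
$Y - 272 J{\left(-2,-1 \right)} = \frac{1}{225155} - 272 \left(25 + 10 \left(-2\right)^{2}\right) = \frac{1}{225155} - 272 \left(25 + 10 \cdot 4\right) = \frac{1}{225155} - 272 \left(25 + 40\right) = \frac{1}{225155} - 17680 = - \frac{3980740399}{225155}$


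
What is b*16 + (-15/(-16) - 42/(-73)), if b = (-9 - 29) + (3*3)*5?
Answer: 132583/1168 ≈ 113.51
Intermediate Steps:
b = 7 (b = -38 + 9*5 = -38 + 45 = 7)
b*16 + (-15/(-16) - 42/(-73)) = 7*16 + (-15/(-16) - 42/(-73)) = 112 + (-15*(-1/16) - 42*(-1/73)) = 112 + (15/16 + 42/73) = 112 + 1767/1168 = 132583/1168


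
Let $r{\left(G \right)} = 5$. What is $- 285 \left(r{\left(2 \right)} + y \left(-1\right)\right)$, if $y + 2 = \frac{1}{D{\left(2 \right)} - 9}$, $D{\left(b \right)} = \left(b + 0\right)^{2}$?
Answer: $-2052$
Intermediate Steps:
$D{\left(b \right)} = b^{2}$
$y = - \frac{11}{5}$ ($y = -2 + \frac{1}{2^{2} - 9} = -2 + \frac{1}{4 - 9} = -2 + \frac{1}{-5} = -2 - \frac{1}{5} = - \frac{11}{5} \approx -2.2$)
$- 285 \left(r{\left(2 \right)} + y \left(-1\right)\right) = - 285 \left(5 - - \frac{11}{5}\right) = - 285 \left(5 + \frac{11}{5}\right) = \left(-285\right) \frac{36}{5} = -2052$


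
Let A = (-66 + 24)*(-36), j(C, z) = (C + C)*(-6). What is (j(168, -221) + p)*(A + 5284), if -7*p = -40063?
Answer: 176362996/7 ≈ 2.5195e+7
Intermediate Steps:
j(C, z) = -12*C (j(C, z) = (2*C)*(-6) = -12*C)
p = 40063/7 (p = -⅐*(-40063) = 40063/7 ≈ 5723.3)
A = 1512 (A = -42*(-36) = 1512)
(j(168, -221) + p)*(A + 5284) = (-12*168 + 40063/7)*(1512 + 5284) = (-2016 + 40063/7)*6796 = (25951/7)*6796 = 176362996/7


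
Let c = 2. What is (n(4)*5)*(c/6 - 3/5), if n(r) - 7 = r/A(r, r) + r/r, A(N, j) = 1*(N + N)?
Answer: -34/3 ≈ -11.333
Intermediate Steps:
A(N, j) = 2*N (A(N, j) = 1*(2*N) = 2*N)
n(r) = 17/2 (n(r) = 7 + (r/((2*r)) + r/r) = 7 + (r*(1/(2*r)) + 1) = 7 + (½ + 1) = 7 + 3/2 = 17/2)
(n(4)*5)*(c/6 - 3/5) = ((17/2)*5)*(2/6 - 3/5) = 85*(2*(⅙) - 3*⅕)/2 = 85*(⅓ - ⅗)/2 = (85/2)*(-4/15) = -34/3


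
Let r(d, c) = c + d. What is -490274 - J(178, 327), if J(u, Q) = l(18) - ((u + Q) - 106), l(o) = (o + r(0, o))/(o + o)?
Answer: -489876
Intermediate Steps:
l(o) = 1 (l(o) = (o + (o + 0))/(o + o) = (o + o)/((2*o)) = (2*o)*(1/(2*o)) = 1)
J(u, Q) = 107 - Q - u (J(u, Q) = 1 - ((u + Q) - 106) = 1 - ((Q + u) - 106) = 1 - (-106 + Q + u) = 1 + (106 - Q - u) = 107 - Q - u)
-490274 - J(178, 327) = -490274 - (107 - 1*327 - 1*178) = -490274 - (107 - 327 - 178) = -490274 - 1*(-398) = -490274 + 398 = -489876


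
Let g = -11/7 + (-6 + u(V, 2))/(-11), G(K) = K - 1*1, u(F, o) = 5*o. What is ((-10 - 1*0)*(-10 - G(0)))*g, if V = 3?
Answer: -13410/77 ≈ -174.16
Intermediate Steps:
G(K) = -1 + K (G(K) = K - 1 = -1 + K)
g = -149/77 (g = -11/7 + (-6 + 5*2)/(-11) = -11*1/7 + (-6 + 10)*(-1/11) = -11/7 + 4*(-1/11) = -11/7 - 4/11 = -149/77 ≈ -1.9351)
((-10 - 1*0)*(-10 - G(0)))*g = ((-10 - 1*0)*(-10 - (-1 + 0)))*(-149/77) = ((-10 + 0)*(-10 - 1*(-1)))*(-149/77) = -10*(-10 + 1)*(-149/77) = -10*(-9)*(-149/77) = 90*(-149/77) = -13410/77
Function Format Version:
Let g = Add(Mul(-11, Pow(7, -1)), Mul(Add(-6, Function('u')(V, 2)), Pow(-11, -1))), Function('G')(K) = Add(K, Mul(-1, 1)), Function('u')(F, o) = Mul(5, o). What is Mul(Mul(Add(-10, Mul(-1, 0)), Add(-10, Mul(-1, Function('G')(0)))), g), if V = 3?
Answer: Rational(-13410, 77) ≈ -174.16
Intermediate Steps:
Function('G')(K) = Add(-1, K) (Function('G')(K) = Add(K, -1) = Add(-1, K))
g = Rational(-149, 77) (g = Add(Mul(-11, Pow(7, -1)), Mul(Add(-6, Mul(5, 2)), Pow(-11, -1))) = Add(Mul(-11, Rational(1, 7)), Mul(Add(-6, 10), Rational(-1, 11))) = Add(Rational(-11, 7), Mul(4, Rational(-1, 11))) = Add(Rational(-11, 7), Rational(-4, 11)) = Rational(-149, 77) ≈ -1.9351)
Mul(Mul(Add(-10, Mul(-1, 0)), Add(-10, Mul(-1, Function('G')(0)))), g) = Mul(Mul(Add(-10, Mul(-1, 0)), Add(-10, Mul(-1, Add(-1, 0)))), Rational(-149, 77)) = Mul(Mul(Add(-10, 0), Add(-10, Mul(-1, -1))), Rational(-149, 77)) = Mul(Mul(-10, Add(-10, 1)), Rational(-149, 77)) = Mul(Mul(-10, -9), Rational(-149, 77)) = Mul(90, Rational(-149, 77)) = Rational(-13410, 77)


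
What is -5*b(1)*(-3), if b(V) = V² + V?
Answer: 30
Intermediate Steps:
b(V) = V + V²
-5*b(1)*(-3) = -5*(1*(1 + 1))*(-3) = -5*(1*2)*(-3) = -5*2*(-3) = -10*(-3) = -1*(-30) = 30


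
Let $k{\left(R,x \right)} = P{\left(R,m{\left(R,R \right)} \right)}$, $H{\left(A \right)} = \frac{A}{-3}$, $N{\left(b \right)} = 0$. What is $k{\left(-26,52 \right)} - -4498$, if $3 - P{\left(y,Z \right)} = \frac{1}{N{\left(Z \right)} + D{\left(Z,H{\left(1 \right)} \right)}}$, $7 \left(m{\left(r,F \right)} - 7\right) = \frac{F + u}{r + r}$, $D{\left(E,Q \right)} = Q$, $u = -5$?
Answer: $4504$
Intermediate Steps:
$H{\left(A \right)} = - \frac{A}{3}$ ($H{\left(A \right)} = A \left(- \frac{1}{3}\right) = - \frac{A}{3}$)
$m{\left(r,F \right)} = 7 + \frac{-5 + F}{14 r}$ ($m{\left(r,F \right)} = 7 + \frac{\left(F - 5\right) \frac{1}{r + r}}{7} = 7 + \frac{\left(-5 + F\right) \frac{1}{2 r}}{7} = 7 + \frac{\frac{1}{2} \frac{1}{r} \left(-5 + F\right)}{7} = 7 + \frac{-5 + F}{14 r}$)
$P{\left(y,Z \right)} = 6$ ($P{\left(y,Z \right)} = 3 - \frac{1}{0 - \frac{1}{3}} = 3 - \frac{1}{- \frac{1}{3}} = 3 - -3 = 3 + 3 = 6$)
$k{\left(R,x \right)} = 6$
$k{\left(-26,52 \right)} - -4498 = 6 - -4498 = 6 + 4498 = 4504$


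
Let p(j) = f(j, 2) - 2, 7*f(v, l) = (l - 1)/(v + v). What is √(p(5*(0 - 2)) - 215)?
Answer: I*√1063335/70 ≈ 14.731*I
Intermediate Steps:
f(v, l) = (-1 + l)/(14*v) (f(v, l) = ((l - 1)/(v + v))/7 = ((-1 + l)/((2*v)))/7 = ((-1 + l)*(1/(2*v)))/7 = ((-1 + l)/(2*v))/7 = (-1 + l)/(14*v))
p(j) = -2 + 1/(14*j) (p(j) = (-1 + 2)/(14*j) - 2 = (1/14)*1/j - 2 = 1/(14*j) - 2 = -2 + 1/(14*j))
√(p(5*(0 - 2)) - 215) = √((-2 + 1/(14*((5*(0 - 2))))) - 215) = √((-2 + 1/(14*((5*(-2))))) - 215) = √((-2 + (1/14)/(-10)) - 215) = √((-2 + (1/14)*(-⅒)) - 215) = √((-2 - 1/140) - 215) = √(-281/140 - 215) = √(-30381/140) = I*√1063335/70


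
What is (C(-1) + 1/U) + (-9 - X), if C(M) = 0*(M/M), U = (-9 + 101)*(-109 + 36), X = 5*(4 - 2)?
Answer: -127605/6716 ≈ -19.000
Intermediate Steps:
X = 10 (X = 5*2 = 10)
U = -6716 (U = 92*(-73) = -6716)
C(M) = 0 (C(M) = 0*1 = 0)
(C(-1) + 1/U) + (-9 - X) = (0 + 1/(-6716)) + (-9 - 1*10) = (0 - 1/6716) + (-9 - 10) = -1/6716 - 19 = -127605/6716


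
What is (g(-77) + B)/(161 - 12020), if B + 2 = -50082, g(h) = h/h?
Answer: 50083/11859 ≈ 4.2232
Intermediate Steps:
g(h) = 1
B = -50084 (B = -2 - 50082 = -50084)
(g(-77) + B)/(161 - 12020) = (1 - 50084)/(161 - 12020) = -50083/(-11859) = -50083*(-1/11859) = 50083/11859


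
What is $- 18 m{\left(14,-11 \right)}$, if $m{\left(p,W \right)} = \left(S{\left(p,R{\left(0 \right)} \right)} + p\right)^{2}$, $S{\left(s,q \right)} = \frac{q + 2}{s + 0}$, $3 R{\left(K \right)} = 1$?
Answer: $- \frac{7225}{2} \approx -3612.5$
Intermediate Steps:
$R{\left(K \right)} = \frac{1}{3}$ ($R{\left(K \right)} = \frac{1}{3} \cdot 1 = \frac{1}{3}$)
$S{\left(s,q \right)} = \frac{2 + q}{s}$
$m{\left(p,W \right)} = \left(p + \frac{7}{3 p}\right)^{2}$ ($m{\left(p,W \right)} = \left(\frac{2 + \frac{1}{3}}{p} + p\right)^{2} = \left(\frac{1}{p} \frac{7}{3} + p\right)^{2} = \left(\frac{7}{3 p} + p\right)^{2} = \left(p + \frac{7}{3 p}\right)^{2}$)
$- 18 m{\left(14,-11 \right)} = - 18 \frac{\left(7 + 3 \cdot 14^{2}\right)^{2}}{9 \cdot 196} = - 18 \cdot \frac{1}{9} \cdot \frac{1}{196} \left(7 + 3 \cdot 196\right)^{2} = - 18 \cdot \frac{1}{9} \cdot \frac{1}{196} \left(7 + 588\right)^{2} = - 18 \cdot \frac{1}{9} \cdot \frac{1}{196} \cdot 595^{2} = - 18 \cdot \frac{1}{9} \cdot \frac{1}{196} \cdot 354025 = \left(-18\right) \frac{7225}{36} = - \frac{7225}{2}$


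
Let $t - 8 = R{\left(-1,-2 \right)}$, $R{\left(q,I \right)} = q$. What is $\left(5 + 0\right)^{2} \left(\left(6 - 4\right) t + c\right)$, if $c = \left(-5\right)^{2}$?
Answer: $975$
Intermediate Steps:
$t = 7$ ($t = 8 - 1 = 7$)
$c = 25$
$\left(5 + 0\right)^{2} \left(\left(6 - 4\right) t + c\right) = \left(5 + 0\right)^{2} \left(\left(6 - 4\right) 7 + 25\right) = 5^{2} \left(\left(6 - 4\right) 7 + 25\right) = 25 \left(2 \cdot 7 + 25\right) = 25 \left(14 + 25\right) = 25 \cdot 39 = 975$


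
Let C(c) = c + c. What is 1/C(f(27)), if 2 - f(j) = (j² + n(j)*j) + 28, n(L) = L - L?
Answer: -1/1510 ≈ -0.00066225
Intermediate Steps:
n(L) = 0
f(j) = -26 - j² (f(j) = 2 - ((j² + 0*j) + 28) = 2 - ((j² + 0) + 28) = 2 - (j² + 28) = 2 - (28 + j²) = 2 + (-28 - j²) = -26 - j²)
C(c) = 2*c
1/C(f(27)) = 1/(2*(-26 - 1*27²)) = 1/(2*(-26 - 1*729)) = 1/(2*(-26 - 729)) = 1/(2*(-755)) = 1/(-1510) = -1/1510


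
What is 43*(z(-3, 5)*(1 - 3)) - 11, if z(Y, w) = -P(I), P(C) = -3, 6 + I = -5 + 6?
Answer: -269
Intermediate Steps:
I = -5 (I = -6 + (-5 + 6) = -6 + 1 = -5)
z(Y, w) = 3 (z(Y, w) = -1*(-3) = 3)
43*(z(-3, 5)*(1 - 3)) - 11 = 43*(3*(1 - 3)) - 11 = 43*(3*(-2)) - 11 = 43*(-6) - 11 = -258 - 11 = -269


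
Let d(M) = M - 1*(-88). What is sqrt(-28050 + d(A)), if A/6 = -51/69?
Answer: 2*I*sqrt(3698561)/23 ≈ 167.23*I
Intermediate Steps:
A = -102/23 (A = 6*(-51/69) = 6*(-51*1/69) = 6*(-17/23) = -102/23 ≈ -4.4348)
d(M) = 88 + M (d(M) = M + 88 = 88 + M)
sqrt(-28050 + d(A)) = sqrt(-28050 + (88 - 102/23)) = sqrt(-28050 + 1922/23) = sqrt(-643228/23) = 2*I*sqrt(3698561)/23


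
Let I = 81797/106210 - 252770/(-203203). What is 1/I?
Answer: 237166930/477671401 ≈ 0.49651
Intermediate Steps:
I = 477671401/237166930 (I = 81797*(1/106210) - 252770*(-1/203203) = 81797/106210 + 36110/29029 = 477671401/237166930 ≈ 2.0141)
1/I = 1/(477671401/237166930) = 237166930/477671401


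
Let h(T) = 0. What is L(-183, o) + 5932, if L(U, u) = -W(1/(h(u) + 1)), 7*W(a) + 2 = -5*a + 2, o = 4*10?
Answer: 41529/7 ≈ 5932.7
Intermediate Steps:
o = 40
W(a) = -5*a/7 (W(a) = -2/7 + (-5*a + 2)/7 = -2/7 + (2 - 5*a)/7 = -2/7 + (2/7 - 5*a/7) = -5*a/7)
L(U, u) = 5/7 (L(U, u) = -(-5)/(7*(0 + 1)) = -(-5)/(7*1) = -(-5)/7 = -1*(-5/7) = 5/7)
L(-183, o) + 5932 = 5/7 + 5932 = 41529/7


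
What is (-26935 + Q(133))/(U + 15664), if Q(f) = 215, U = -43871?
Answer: 26720/28207 ≈ 0.94728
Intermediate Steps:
(-26935 + Q(133))/(U + 15664) = (-26935 + 215)/(-43871 + 15664) = -26720/(-28207) = -26720*(-1/28207) = 26720/28207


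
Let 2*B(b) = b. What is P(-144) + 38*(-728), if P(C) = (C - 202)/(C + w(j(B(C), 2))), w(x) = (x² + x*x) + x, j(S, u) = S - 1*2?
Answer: -148472861/5367 ≈ -27664.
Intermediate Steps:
B(b) = b/2
j(S, u) = -2 + S (j(S, u) = S - 2 = -2 + S)
w(x) = x + 2*x² (w(x) = (x² + x²) + x = 2*x² + x = x + 2*x²)
P(C) = (-202 + C)/(C + (-3 + C)*(-2 + C/2)) (P(C) = (C - 202)/(C + (-2 + C/2)*(1 + 2*(-2 + C/2))) = (-202 + C)/(C + (-2 + C/2)*(1 + (-4 + C))) = (-202 + C)/(C + (-2 + C/2)*(-3 + C)) = (-202 + C)/(C + (-3 + C)*(-2 + C/2)))
P(-144) + 38*(-728) = 2*(-202 - 144)/(12 + (-144)² - 5*(-144)) + 38*(-728) = 2*(-346)/(12 + 20736 + 720) - 27664 = 2*(-346)/21468 - 27664 = 2*(1/21468)*(-346) - 27664 = -173/5367 - 27664 = -148472861/5367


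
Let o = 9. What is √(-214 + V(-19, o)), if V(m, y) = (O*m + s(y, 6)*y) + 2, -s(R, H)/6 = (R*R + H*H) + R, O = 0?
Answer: 2*I*√1754 ≈ 83.762*I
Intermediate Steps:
s(R, H) = -6*R - 6*H² - 6*R² (s(R, H) = -6*((R*R + H*H) + R) = -6*((R² + H²) + R) = -6*((H² + R²) + R) = -6*(R + H² + R²) = -6*R - 6*H² - 6*R²)
V(m, y) = 2 + y*(-216 - 6*y - 6*y²) (V(m, y) = (0*m + (-6*y - 6*6² - 6*y²)*y) + 2 = (0 + (-6*y - 6*36 - 6*y²)*y) + 2 = (0 + (-6*y - 216 - 6*y²)*y) + 2 = (0 + (-216 - 6*y - 6*y²)*y) + 2 = (0 + y*(-216 - 6*y - 6*y²)) + 2 = y*(-216 - 6*y - 6*y²) + 2 = 2 + y*(-216 - 6*y - 6*y²))
√(-214 + V(-19, o)) = √(-214 + (2 - 6*9*(36 + 9 + 9²))) = √(-214 + (2 - 6*9*(36 + 9 + 81))) = √(-214 + (2 - 6*9*126)) = √(-214 + (2 - 6804)) = √(-214 - 6802) = √(-7016) = 2*I*√1754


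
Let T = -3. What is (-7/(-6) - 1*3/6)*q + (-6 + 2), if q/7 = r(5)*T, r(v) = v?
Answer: -74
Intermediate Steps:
q = -105 (q = 7*(5*(-3)) = 7*(-15) = -105)
(-7/(-6) - 1*3/6)*q + (-6 + 2) = (-7/(-6) - 1*3/6)*(-105) + (-6 + 2) = (-7*(-⅙) - 3*⅙)*(-105) - 4 = (7/6 - ½)*(-105) - 4 = (⅔)*(-105) - 4 = -70 - 4 = -74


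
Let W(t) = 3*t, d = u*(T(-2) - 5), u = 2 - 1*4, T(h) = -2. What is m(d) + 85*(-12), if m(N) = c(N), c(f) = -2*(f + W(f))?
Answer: -1132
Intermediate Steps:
u = -2 (u = 2 - 4 = -2)
d = 14 (d = -2*(-2 - 5) = -2*(-7) = 14)
c(f) = -8*f (c(f) = -2*(f + 3*f) = -8*f)
m(N) = -8*N
m(d) + 85*(-12) = -8*14 + 85*(-12) = -112 - 1020 = -1132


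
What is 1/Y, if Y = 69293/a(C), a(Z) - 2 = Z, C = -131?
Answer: -129/69293 ≈ -0.0018617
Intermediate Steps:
a(Z) = 2 + Z
Y = -69293/129 (Y = 69293/(2 - 131) = 69293/(-129) = 69293*(-1/129) = -69293/129 ≈ -537.16)
1/Y = 1/(-69293/129) = -129/69293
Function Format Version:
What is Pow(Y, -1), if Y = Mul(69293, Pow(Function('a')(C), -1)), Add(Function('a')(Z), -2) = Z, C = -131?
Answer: Rational(-129, 69293) ≈ -0.0018617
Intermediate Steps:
Function('a')(Z) = Add(2, Z)
Y = Rational(-69293, 129) (Y = Mul(69293, Pow(Add(2, -131), -1)) = Mul(69293, Pow(-129, -1)) = Mul(69293, Rational(-1, 129)) = Rational(-69293, 129) ≈ -537.16)
Pow(Y, -1) = Pow(Rational(-69293, 129), -1) = Rational(-129, 69293)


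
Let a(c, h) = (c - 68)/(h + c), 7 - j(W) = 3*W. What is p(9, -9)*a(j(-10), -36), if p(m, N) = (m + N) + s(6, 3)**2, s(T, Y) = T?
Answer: -1116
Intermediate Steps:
j(W) = 7 - 3*W
a(c, h) = (-68 + c)/(c + h)
p(m, N) = 36 + N + m (p(m, N) = (m + N) + 6**2 = (N + m) + 36 = 36 + N + m)
p(9, -9)*a(j(-10), -36) = (36 - 9 + 9)*((-68 + (7 - 3*(-10)))/((7 - 3*(-10)) - 36)) = 36*((-68 + (7 + 30))/((7 + 30) - 36)) = 36*((-68 + 37)/(37 - 36)) = 36*(-31/1) = 36*(1*(-31)) = 36*(-31) = -1116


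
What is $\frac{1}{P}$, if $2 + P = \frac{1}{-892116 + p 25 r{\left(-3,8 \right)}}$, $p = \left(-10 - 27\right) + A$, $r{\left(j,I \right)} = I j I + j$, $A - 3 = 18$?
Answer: $- \frac{814116}{1628233} \approx -0.5$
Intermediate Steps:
$A = 21$ ($A = 3 + 18 = 21$)
$r{\left(j,I \right)} = j + j I^{2}$ ($r{\left(j,I \right)} = j I^{2} + j = j + j I^{2}$)
$p = -16$ ($p = \left(-10 - 27\right) + 21 = -37 + 21 = -16$)
$P = - \frac{1628233}{814116}$ ($P = -2 + \frac{1}{-892116 + \left(-16\right) 25 \left(- 3 \left(1 + 8^{2}\right)\right)} = -2 + \frac{1}{-892116 - 400 \left(- 3 \left(1 + 64\right)\right)} = -2 + \frac{1}{-892116 - 400 \left(\left(-3\right) 65\right)} = -2 + \frac{1}{-892116 - -78000} = -2 + \frac{1}{-892116 + 78000} = -2 + \frac{1}{-814116} = -2 - \frac{1}{814116} = - \frac{1628233}{814116} \approx -2.0$)
$\frac{1}{P} = \frac{1}{- \frac{1628233}{814116}} = - \frac{814116}{1628233}$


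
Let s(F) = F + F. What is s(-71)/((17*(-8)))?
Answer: 71/68 ≈ 1.0441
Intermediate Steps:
s(F) = 2*F
s(-71)/((17*(-8))) = (2*(-71))/((17*(-8))) = -142/(-136) = -142*(-1/136) = 71/68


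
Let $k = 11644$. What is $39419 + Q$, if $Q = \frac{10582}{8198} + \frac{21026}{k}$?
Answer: $\frac{940783813371}{23864378} \approx 39422.0$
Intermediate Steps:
$Q = \frac{73896989}{23864378}$ ($Q = \frac{10582}{8198} + \frac{21026}{11644} = 10582 \cdot \frac{1}{8198} + 21026 \cdot \frac{1}{11644} = \frac{5291}{4099} + \frac{10513}{5822} = \frac{73896989}{23864378} \approx 3.0965$)
$39419 + Q = 39419 + \frac{73896989}{23864378} = \frac{940783813371}{23864378}$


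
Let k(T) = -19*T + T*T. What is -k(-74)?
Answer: -6882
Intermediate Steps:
k(T) = T² - 19*T (k(T) = -19*T + T² = T² - 19*T)
-k(-74) = -(-74)*(-19 - 74) = -(-74)*(-93) = -1*6882 = -6882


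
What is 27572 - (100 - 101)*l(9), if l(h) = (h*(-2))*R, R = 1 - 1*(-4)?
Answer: 27482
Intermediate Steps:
R = 5 (R = 1 + 4 = 5)
l(h) = -10*h (l(h) = (h*(-2))*5 = -2*h*5 = -10*h)
27572 - (100 - 101)*l(9) = 27572 - (100 - 101)*(-10*9) = 27572 - (-1)*(-90) = 27572 - 1*90 = 27572 - 90 = 27482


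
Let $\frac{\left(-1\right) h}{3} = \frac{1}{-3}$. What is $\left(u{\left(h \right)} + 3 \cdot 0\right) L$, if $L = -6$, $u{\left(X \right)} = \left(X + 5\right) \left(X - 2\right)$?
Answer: $36$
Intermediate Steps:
$h = 1$ ($h = - \frac{3}{-3} = \left(-3\right) \left(- \frac{1}{3}\right) = 1$)
$u{\left(X \right)} = \left(-2 + X\right) \left(5 + X\right)$ ($u{\left(X \right)} = \left(5 + X\right) \left(-2 + X\right) = \left(-2 + X\right) \left(5 + X\right)$)
$\left(u{\left(h \right)} + 3 \cdot 0\right) L = \left(\left(-10 + 1^{2} + 3 \cdot 1\right) + 3 \cdot 0\right) \left(-6\right) = \left(\left(-10 + 1 + 3\right) + 0\right) \left(-6\right) = \left(-6 + 0\right) \left(-6\right) = \left(-6\right) \left(-6\right) = 36$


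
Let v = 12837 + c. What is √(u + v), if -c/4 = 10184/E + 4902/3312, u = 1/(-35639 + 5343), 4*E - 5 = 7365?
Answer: √42330011038368629730/57486660 ≈ 113.18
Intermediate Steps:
E = 3685/2 (E = 5/4 + (¼)*7365 = 5/4 + 7365/4 = 3685/2 ≈ 1842.5)
u = -1/30296 (u = 1/(-30296) = -1/30296 ≈ -3.3008e-5)
c = -212743/7590 (c = -4*(10184/(3685/2) + 4902/3312) = -4*(10184*(2/3685) + 4902*(1/3312)) = -4*(304/55 + 817/552) = -4*212743/30360 = -212743/7590 ≈ -28.029)
v = 97220087/7590 (v = 12837 - 212743/7590 = 97220087/7590 ≈ 12809.)
√(u + v) = √(-1/30296 + 97220087/7590) = √(1472689874081/114973320) = √42330011038368629730/57486660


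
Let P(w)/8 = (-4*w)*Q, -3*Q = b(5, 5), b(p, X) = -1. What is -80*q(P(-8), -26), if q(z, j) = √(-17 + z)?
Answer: -80*√615/3 ≈ -661.31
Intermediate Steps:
Q = ⅓ (Q = -⅓*(-1) = ⅓ ≈ 0.33333)
P(w) = -32*w/3 (P(w) = 8*(-4*w*(⅓)) = 8*(-4*w/3) = -32*w/3)
-80*q(P(-8), -26) = -80*√(-17 - 32/3*(-8)) = -80*√(-17 + 256/3) = -80*√615/3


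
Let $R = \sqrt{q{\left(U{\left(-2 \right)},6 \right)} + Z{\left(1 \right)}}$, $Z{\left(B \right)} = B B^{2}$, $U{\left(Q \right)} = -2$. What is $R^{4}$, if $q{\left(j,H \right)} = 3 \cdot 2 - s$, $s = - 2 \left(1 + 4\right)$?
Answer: $289$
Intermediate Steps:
$s = -10$ ($s = \left(-2\right) 5 = -10$)
$Z{\left(B \right)} = B^{3}$
$q{\left(j,H \right)} = 16$ ($q{\left(j,H \right)} = 3 \cdot 2 - -10 = 6 + 10 = 16$)
$R = \sqrt{17}$ ($R = \sqrt{16 + 1^{3}} = \sqrt{16 + 1} = \sqrt{17} \approx 4.1231$)
$R^{4} = \left(\sqrt{17}\right)^{4} = 289$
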